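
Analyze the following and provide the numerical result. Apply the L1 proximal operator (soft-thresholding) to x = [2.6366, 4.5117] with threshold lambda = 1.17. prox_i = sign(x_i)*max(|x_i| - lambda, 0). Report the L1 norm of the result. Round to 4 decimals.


Soft-thresholding with lambda = 1.17:
prox(2.6366) = sign(2.6366)*max(|2.6366| - 1.17, 0) = 1.4666
prox(4.5117) = sign(4.5117)*max(|4.5117| - 1.17, 0) = 3.3417
prox(x) = [1.4666, 3.3417]
||prox(x)||_1 = 1.4666 + 3.3417 = 4.8083


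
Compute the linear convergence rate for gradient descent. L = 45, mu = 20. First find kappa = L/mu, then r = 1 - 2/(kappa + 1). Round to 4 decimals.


Step 1: Compute the condition number.
kappa = L/mu = 45/20 = 2.25
Step 2: Compute the convergence rate.
r = 1 - 2/(kappa + 1) = 1 - 2*mu/(L + mu) = (L - mu)/(L + mu) = 25/65 = 0.3846


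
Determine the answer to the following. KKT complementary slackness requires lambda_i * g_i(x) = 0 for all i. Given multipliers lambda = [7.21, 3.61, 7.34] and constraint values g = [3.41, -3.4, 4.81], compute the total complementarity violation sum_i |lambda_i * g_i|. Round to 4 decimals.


KKT complementary slackness check:
lambda_1 * g_1 = 7.21 * 3.41 = 24.5861
lambda_2 * g_2 = 3.61 * -3.4 = -12.274
lambda_3 * g_3 = 7.34 * 4.81 = 35.3054
Total violation = 24.5861 + 12.274 + 35.3054 = 72.1655


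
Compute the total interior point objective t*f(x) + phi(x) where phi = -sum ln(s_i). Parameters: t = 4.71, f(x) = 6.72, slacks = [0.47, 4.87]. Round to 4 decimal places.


Step 1: Compute log-barrier.
ln values: [-0.755, 1.5831]
phi = -(-0.755 + 1.5831) = -0.8281
Step 2: Compute augmented objective.
t*f(x) = 4.71*6.72 = 31.6512
Total = 31.6512 - 0.8281 = 30.8231


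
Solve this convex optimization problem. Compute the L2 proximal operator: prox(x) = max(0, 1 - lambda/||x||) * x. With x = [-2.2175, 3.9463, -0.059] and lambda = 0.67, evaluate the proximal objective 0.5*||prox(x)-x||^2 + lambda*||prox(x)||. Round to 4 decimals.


Step 1: Compute ||x||.
||x|| = 4.527
Step 2: Compute scaling factor.
scale = max(0, 1 - 0.67/4.527) = 0.852
Step 3: prox(x) = [-1.8893, 3.3622, -0.0503]
||prox(x)|| = 3.857
Step 4: Proximal objective.
0.5*||prox-x||^2 = 0.2245
lambda*||prox|| = 2.5842
Total = 2.8087


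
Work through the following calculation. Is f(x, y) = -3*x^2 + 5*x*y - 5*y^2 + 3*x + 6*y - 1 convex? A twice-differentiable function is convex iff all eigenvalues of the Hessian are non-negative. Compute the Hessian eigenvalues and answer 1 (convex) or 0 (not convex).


The Hessian of f(x,y) = -3*x^2 + 5*x*y - 5*y^2 + 3*x + 6*y - 1 is:
H = [[-6, 5], [5, -10]]
Trace = -6 - 10 = -16
Determinant = -6*-10 - (5)^2 = 35
Discriminant = (-16)^2 - 4*35 = 116.0
Eigenvalues: lambda_1 = -13.3852, lambda_2 = -2.6148
The function is not convex.

0


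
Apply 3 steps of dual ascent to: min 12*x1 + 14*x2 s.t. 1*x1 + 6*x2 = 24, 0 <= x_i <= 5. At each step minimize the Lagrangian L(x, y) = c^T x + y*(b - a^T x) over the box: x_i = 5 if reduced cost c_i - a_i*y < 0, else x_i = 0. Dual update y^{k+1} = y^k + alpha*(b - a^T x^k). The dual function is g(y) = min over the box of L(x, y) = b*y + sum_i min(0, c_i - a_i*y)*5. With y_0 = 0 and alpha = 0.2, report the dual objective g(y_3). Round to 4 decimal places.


Dual ascent for LP: min 12*x1 + 14*x2, 1*x1 + 6*x2 = 24, 0 <= x_i <= 5
Step 1: y^k = 0.0, reduced costs: (12.0, 14.0)
  x^k = (0.0, 0.0), subgradient = b - a^T x = 24.0
  y^{k+1} = 0.0 + 0.2*24.0 = 4.8
Step 2: y^k = 4.8, reduced costs: (7.2, -14.8)
  x^k = (0.0, 5.0), subgradient = b - a^T x = -6.0
  y^{k+1} = 4.8 + 0.2*-6.0 = 3.6
Step 3: y^k = 3.6, reduced costs: (8.4, -7.6)
  x^k = (0.0, 5.0), subgradient = b - a^T x = -6.0
  y^{k+1} = 3.6 + 0.2*-6.0 = 2.4
Dual objective at y_3 = 2.4: reduced costs (9.6, -0.4), box minimizer x = (0.0, 5.0)
g(y_3) = b*y + (c1 - a1*y)*x1 + (c2 - a2*y)*x2 = 24*2.4 + 9.6*0.0 + (-0.4)*5.0 = 57.6 + 0.0 - 2.0 = 55.6


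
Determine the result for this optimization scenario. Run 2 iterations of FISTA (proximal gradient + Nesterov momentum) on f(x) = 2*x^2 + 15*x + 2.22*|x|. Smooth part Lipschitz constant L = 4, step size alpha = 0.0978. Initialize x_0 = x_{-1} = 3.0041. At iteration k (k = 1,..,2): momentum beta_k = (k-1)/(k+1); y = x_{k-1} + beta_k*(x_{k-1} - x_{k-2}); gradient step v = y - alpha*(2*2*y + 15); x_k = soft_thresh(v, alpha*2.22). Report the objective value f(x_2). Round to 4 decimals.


FISTA on f(x) = 2*x^2 + 15*x + 2.22*|x|
L = 4, alpha = 0.0978
Iteration 1: beta = 0.0, y = 3.0041 + 0.0*(3.0041 - 3.0041) = 3.0041
  grad(y) = 27.0164, v = y - alpha*grad = 0.3619
  prox(v) = soft_thresh(0.3619, 0.2171) = 0.1448
Iteration 2: beta = 0.3333, y = 0.1448 + 0.3333*(0.1448 - 3.0041) = -0.8083
  grad(y) = 11.7667, v = y - alpha*grad = -1.9591
  prox(v) = soft_thresh(-1.9591, 0.2171) = -1.742
f(x_2) = 2*(-1.742)^2 + 15*(-1.742) + 2.22*|-1.742| = -16.1936


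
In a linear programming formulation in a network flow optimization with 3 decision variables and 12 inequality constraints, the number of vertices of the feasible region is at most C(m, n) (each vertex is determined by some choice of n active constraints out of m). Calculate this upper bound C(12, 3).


Each vertex corresponds to some choice of n active constraints out of m, so the number of vertices is at most C(m, n) = m! / (n!(m-n)!).
m = 12, n = 3
Numerator: 12 * 11 * 10
Denominator: 3! = 6
C(12, 3) = 220


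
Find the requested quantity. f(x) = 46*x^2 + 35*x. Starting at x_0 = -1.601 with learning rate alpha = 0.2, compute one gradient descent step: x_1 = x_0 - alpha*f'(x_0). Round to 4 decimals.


We compute the gradient at x_0 and apply the update.
f'(x) = 92*x + 35
f'(-1.601) = 92*-1.601 + 35 = -112.292
x_1 = -1.601 - 0.2*-112.292 = 20.8574


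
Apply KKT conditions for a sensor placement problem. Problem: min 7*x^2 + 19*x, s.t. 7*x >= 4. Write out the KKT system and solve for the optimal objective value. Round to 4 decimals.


Step 1: Try lambda = 0 (constraint inactive).
x_unc = -19/(2*7) = -1.3571
Check: 7*-1.3571 = -9.4997 < 4 -- violated!
Step 2: Constraint must be active: 7*x = 4
x* = 4/7 = 0.5714 (rounded; the exact value 4/7 is used below)
lambda = (2*7*(4/7) + 19)/7 = 3.8571
Step 3: Compute optimal value.
f(x*) = 7*(4/7)^2 + 19*(4/7) = 13.1429


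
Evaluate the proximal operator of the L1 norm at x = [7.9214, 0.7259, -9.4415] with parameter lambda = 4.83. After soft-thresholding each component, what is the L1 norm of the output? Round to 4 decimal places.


Soft-thresholding with lambda = 4.83:
prox(7.9214) = sign(7.9214)*max(|7.9214| - 4.83, 0) = 3.0914
prox(0.7259) = sign(0.7259)*max(|0.7259| - 4.83, 0) = 0.0
prox(-9.4415) = sign(-9.4415)*max(|-9.4415| - 4.83, 0) = -4.6115
prox(x) = [3.0914, 0.0, -4.6115]
||prox(x)||_1 = 3.0914 + 0.0 + 4.6115 = 7.7029


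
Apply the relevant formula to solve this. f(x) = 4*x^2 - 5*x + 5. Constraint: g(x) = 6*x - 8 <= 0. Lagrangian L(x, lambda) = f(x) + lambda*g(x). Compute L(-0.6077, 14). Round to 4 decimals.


Step 1: Evaluate f(x).
f(-0.6077) = 4*(-0.6077)^2 - 5*(-0.6077) + 5 = 9.5157
Step 2: Evaluate g(x).
g(-0.6077) = 6*-0.6077 - 8 = -11.6462
Step 3: Compute Lagrangian.
L = 9.5157 + 14*-11.6462 = -153.5311


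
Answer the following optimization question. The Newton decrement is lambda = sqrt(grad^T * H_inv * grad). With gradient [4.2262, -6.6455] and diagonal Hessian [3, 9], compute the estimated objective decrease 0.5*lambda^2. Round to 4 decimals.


Step 1: H is diagonal, so H^(-1) * g = [1.4087, -0.7384].
Step 2: g^T H^(-1) g = sum_i g_i^2 / H_ii
  = (4.2262)^2/3 + (-6.6455)^2/9
  = 5.9536 + 4.907 = 10.8606
Step 3: Objective decrease = 0.5 * g^T H^(-1) g = 5.4303


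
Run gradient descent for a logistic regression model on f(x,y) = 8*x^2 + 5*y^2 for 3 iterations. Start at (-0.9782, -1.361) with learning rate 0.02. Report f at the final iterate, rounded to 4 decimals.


Gradient descent on f(x,y) = 8*x^2 + 5*y^2.
Starting point: (-0.9782, -1.361), alpha = 0.02
Step 1: grad_x = 2*8*-0.9782 = -15.6512, grad_y = 2*5*-1.361 = -13.61
  x_1 = -0.9782 - 0.02*-15.6512 = -0.6652
  y_1 = -1.361 - 0.02*-13.61 = -1.0888
Step 2: grad_x = 2*8*-0.6652 = -10.6428, grad_y = 2*5*-1.0888 = -10.888
  x_2 = -0.6652 - 0.02*-10.6428 = -0.4523
  y_2 = -1.0888 - 0.02*-10.888 = -0.871
Step 3: grad_x = 2*8*-0.4523 = -7.2371, grad_y = 2*5*-0.871 = -8.7104
  x_3 = -0.4523 - 0.02*-7.2371 = -0.3076
  y_3 = -0.871 - 0.02*-8.7104 = -0.6968
f(-0.3076, -0.6968) = 8*(-0.3076)^2 + 5*(-0.6968)^2 = 3.1847


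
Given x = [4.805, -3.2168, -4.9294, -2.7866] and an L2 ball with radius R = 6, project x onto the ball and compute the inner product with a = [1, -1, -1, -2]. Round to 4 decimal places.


Step 1: Compute ||x|| (intermediates to 6 decimals).
||x|| = sqrt(4.805^2 + (-3.2168)^2 + (-4.9294)^2 + (-2.7866)^2) = 8.093204
Step 2: Project.
Since ||x|| > R, scale = R/||x|| = 6/8.093204 = 0.741363, proj(x) = scale * x
proj(x) = [3.562249, -2.384816, -3.654475, -2.065882]
Step 3: Dot product.
a^T * proj(x) = 1*3.562249 - 1*(-2.384816) - 1*(-3.654475) - 2*(-2.065882) = 13.7333


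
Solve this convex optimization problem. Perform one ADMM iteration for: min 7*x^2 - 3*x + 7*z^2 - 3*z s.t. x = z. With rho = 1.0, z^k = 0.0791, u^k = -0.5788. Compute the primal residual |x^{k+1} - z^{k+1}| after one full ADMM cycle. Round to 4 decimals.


ADMM iteration with rho = 1.0, z^k = 0.0791, u^k = -0.5788
Step 1: x-update.
Minimize 7*x^2 - 3*x + (1.0/2)*(x - 0.0791 - 0.5788)^2
FOC: (2*7 + 1.0)*x = 3 + 1.0*(0.0791 + 0.5788)
x^{k+1} = 0.2439
Step 2: z-update.
Minimize 7*z^2 - 3*z + (1.0/2)*(0.2439 - z - 0.5788)^2
FOC: (2*7 + 1.0)*z = 3 + 1.0*(0.2439 - 0.5788)
z^{k+1} = 0.1777
Step 3: u-update.
u^{k+1} = -0.5788 + 0.2439 - 0.1777 = -0.5126
Step 4: Primal residual = |0.2439 - 0.1777| = 0.0662


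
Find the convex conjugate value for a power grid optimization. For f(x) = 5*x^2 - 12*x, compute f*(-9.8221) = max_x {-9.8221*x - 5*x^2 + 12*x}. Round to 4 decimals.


f*(y) = sup_x {y*x - a*x^2 - b*x} = sup_x {(y-b)*x - a*x^2}
FOC: (y - b) - 2a*x = 0 => x* = (y - b)/(2a)
x* = (-9.8221 + 12)/(2*5) = 0.2178
f*(-9.8221) = (y-b)^2/(4a) = (-9.8221 + 12)^2/(4*5)
= 4.7432/20 = 0.2372


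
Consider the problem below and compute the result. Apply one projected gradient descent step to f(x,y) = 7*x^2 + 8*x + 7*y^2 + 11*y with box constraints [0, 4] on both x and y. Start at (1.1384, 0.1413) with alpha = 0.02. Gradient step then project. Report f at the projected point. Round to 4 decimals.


Step 1: Compute gradient at (1.1384, 0.1413).
grad_x = 2*7*1.1384 + 8 = 23.9376
grad_y = 2*7*0.1413 + 11 = 12.9782
Step 2: Gradient step.
x_raw = 1.1384 - 0.02*23.9376 = 0.6596
y_raw = 0.1413 - 0.02*12.9782 = -0.1183
Step 3: Project onto [0, 4].
x_proj = clip(0.6596) = 0.6596
y_proj = clip(-0.1183) = 0.0
Step 4: Evaluate f.
f(0.6596, 0.0) = 8.3231


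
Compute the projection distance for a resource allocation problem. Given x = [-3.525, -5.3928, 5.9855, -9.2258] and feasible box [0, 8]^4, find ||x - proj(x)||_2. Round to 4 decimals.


Project each component onto [0, 8].
clip(-3.525) = 0.0, clip(-5.3928) = 0.0, clip(5.9855) = 5.9855, clip(-9.2258) = 0.0
Projection = [0.0, 0.0, 5.9855, 0.0]
Squared diffs: [12.4256, 29.0823, 0.0, 85.1154]
Distance = sqrt(126.6233) = 11.2527


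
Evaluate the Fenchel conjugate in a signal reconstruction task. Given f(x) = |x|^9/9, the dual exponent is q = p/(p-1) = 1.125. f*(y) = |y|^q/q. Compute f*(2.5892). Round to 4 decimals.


The conjugate exponent q satisfies 1/p + 1/q = 1.
p = 9, so q = 9/(9 - 1) = 1.125
|y|^q = 2.5892^1.125 = 2.9162
f*(2.5892) = 2.9162 / 1.125 = 2.5921


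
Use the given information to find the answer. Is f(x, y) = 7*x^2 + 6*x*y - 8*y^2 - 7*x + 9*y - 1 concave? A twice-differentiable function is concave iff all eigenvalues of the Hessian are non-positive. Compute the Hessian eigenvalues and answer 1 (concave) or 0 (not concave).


The Hessian of f(x,y) = 7*x^2 + 6*x*y - 8*y^2 - 7*x + 9*y - 1 is:
H = [[14, 6], [6, -16]]
Trace = 14 - 16 = -2
Determinant = 14*-16 - (6)^2 = -260
Discriminant = (-2)^2 - 4*-260 = 1044.0
Eigenvalues: lambda_1 = -17.1555, lambda_2 = 15.1555
The function is not concave.

0


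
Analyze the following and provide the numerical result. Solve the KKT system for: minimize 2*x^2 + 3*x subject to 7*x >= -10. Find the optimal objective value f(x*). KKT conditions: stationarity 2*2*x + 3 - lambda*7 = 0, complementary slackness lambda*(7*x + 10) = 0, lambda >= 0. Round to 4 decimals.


Step 1: Try lambda = 0 (constraint inactive).
Stationarity: 2*2*x + 3 = 0
x* = -3/(2*2) = -0.75
Check constraint: 7*-0.75 = -5.25 >= -10 -- satisfied.
Step 2: Compute optimal value.
f(x*) = 2*(-0.75)^2 + 3*(-0.75) = -1.125


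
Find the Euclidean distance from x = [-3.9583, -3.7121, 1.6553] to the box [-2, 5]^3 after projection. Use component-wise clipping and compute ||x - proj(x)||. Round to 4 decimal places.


Project each component onto [-2, 5].
clip(-3.9583) = -2.0, clip(-3.7121) = -2.0, clip(1.6553) = 1.6553
Projection = [-2.0, -2.0, 1.6553]
Squared diffs: [3.8349, 2.9313, 0.0]
Distance = sqrt(6.7662) = 2.6012


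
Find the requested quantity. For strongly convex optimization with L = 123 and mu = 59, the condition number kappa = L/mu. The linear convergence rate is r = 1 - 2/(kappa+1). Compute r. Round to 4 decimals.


Step 1: Compute the condition number.
kappa = L/mu = 123/59 = 2.0847
Step 2: Compute the convergence rate.
r = 1 - 2/(kappa + 1) = 1 - 2*mu/(L + mu) = (L - mu)/(L + mu) = 64/182 = 0.3516


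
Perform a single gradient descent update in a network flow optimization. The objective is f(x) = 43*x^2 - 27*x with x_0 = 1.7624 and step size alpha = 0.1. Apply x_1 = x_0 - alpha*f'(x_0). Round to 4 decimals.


We compute the gradient at x_0 and apply the update.
f'(x) = 86*x - 27
f'(1.7624) = 86*1.7624 - 27 = 124.5664
x_1 = 1.7624 - 0.1*124.5664 = -10.6942


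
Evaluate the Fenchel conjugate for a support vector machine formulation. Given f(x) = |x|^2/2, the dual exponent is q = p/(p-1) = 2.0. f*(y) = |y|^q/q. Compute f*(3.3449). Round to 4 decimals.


The conjugate exponent q satisfies 1/p + 1/q = 1.
p = 2, so q = 2/(2 - 1) = 2.0
|y|^q = 3.3449^2.0 = 11.1884
f*(3.3449) = 11.1884 / 2.0 = 5.5942


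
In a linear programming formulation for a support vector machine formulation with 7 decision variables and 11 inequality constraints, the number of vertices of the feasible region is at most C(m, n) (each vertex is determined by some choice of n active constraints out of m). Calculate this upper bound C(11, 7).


Each vertex corresponds to some choice of n active constraints out of m, so the number of vertices is at most C(m, n) = m! / (n!(m-n)!).
m = 11, n = 7
Numerator: 11 * 10 * 9 * 8 * 7 * 6 * 5
Denominator: 7! = 5040
C(11, 7) = 330


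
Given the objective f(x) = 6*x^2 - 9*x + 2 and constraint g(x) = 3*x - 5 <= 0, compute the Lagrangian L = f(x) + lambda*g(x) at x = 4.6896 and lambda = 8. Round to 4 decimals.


Step 1: Evaluate f(x).
f(4.6896) = 6*4.6896^2 - 9*4.6896 + 2 = 91.7477
Step 2: Evaluate g(x).
g(4.6896) = 3*4.6896 - 5 = 9.0688
Step 3: Compute Lagrangian.
L = 91.7477 + 8*9.0688 = 164.2981


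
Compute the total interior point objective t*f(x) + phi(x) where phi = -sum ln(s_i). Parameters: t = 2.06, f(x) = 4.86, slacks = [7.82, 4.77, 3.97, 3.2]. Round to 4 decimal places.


Step 1: Compute log-barrier.
ln values: [2.0567, 1.5623, 1.3788, 1.1632]
phi = -(2.0567 + 1.5623 + 1.3788 + 1.1632) = -6.1609
Step 2: Compute augmented objective.
t*f(x) = 2.06*4.86 = 10.0116
Total = 10.0116 - 6.1609 = 3.8507


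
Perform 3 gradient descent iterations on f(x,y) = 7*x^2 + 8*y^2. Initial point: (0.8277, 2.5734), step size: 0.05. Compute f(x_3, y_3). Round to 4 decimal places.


Gradient descent on f(x,y) = 7*x^2 + 8*y^2.
Starting point: (0.8277, 2.5734), alpha = 0.05
Step 1: grad_x = 2*7*0.8277 = 11.5878, grad_y = 2*8*2.5734 = 41.1744
  x_1 = 0.8277 - 0.05*11.5878 = 0.2483
  y_1 = 2.5734 - 0.05*41.1744 = 0.5147
Step 2: grad_x = 2*7*0.2483 = 3.4763, grad_y = 2*8*0.5147 = 8.2349
  x_2 = 0.2483 - 0.05*3.4763 = 0.0745
  y_2 = 0.5147 - 0.05*8.2349 = 0.1029
Step 3: grad_x = 2*7*0.0745 = 1.0429, grad_y = 2*8*0.1029 = 1.647
  x_3 = 0.0745 - 0.05*1.0429 = 0.0223
  y_3 = 0.1029 - 0.05*1.647 = 0.0206
f(0.0223, 0.0206) = 7*0.0223^2 + 8*0.0206^2 = 0.0069


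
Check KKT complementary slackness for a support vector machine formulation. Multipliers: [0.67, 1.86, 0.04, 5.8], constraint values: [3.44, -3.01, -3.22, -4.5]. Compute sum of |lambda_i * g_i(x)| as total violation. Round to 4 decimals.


KKT complementary slackness check:
lambda_1 * g_1 = 0.67 * 3.44 = 2.3048
lambda_2 * g_2 = 1.86 * -3.01 = -5.5986
lambda_3 * g_3 = 0.04 * -3.22 = -0.1288
lambda_4 * g_4 = 5.8 * -4.5 = -26.1
Total violation = 2.3048 + 5.5986 + 0.1288 + 26.1 = 34.1322


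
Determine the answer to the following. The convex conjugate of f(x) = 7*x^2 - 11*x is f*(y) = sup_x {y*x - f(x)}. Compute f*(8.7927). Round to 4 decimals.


f*(y) = sup_x {y*x - a*x^2 - b*x} = sup_x {(y-b)*x - a*x^2}
FOC: (y - b) - 2a*x = 0 => x* = (y - b)/(2a)
x* = (8.7927 + 11)/(2*7) = 1.4138
f*(8.7927) = (y-b)^2/(4a) = (8.7927 + 11)^2/(4*7)
= 391.751/28 = 13.9911


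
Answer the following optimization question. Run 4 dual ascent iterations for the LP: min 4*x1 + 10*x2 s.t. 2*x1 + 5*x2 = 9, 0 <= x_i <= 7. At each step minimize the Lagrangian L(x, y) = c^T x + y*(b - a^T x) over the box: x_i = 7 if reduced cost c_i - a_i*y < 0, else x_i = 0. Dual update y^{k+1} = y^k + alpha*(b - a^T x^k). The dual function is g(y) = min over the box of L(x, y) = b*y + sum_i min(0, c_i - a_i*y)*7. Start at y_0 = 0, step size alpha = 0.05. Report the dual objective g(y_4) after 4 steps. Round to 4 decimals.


Dual ascent for LP: min 4*x1 + 10*x2, 2*x1 + 5*x2 = 9, 0 <= x_i <= 7
Step 1: y^k = 0.0, reduced costs: (4.0, 10.0)
  x^k = (0.0, 0.0), subgradient = b - a^T x = 9.0
  y^{k+1} = 0.0 + 0.05*9.0 = 0.45
Step 2: y^k = 0.45, reduced costs: (3.1, 7.75)
  x^k = (0.0, 0.0), subgradient = b - a^T x = 9.0
  y^{k+1} = 0.45 + 0.05*9.0 = 0.9
Step 3: y^k = 0.9, reduced costs: (2.2, 5.5)
  x^k = (0.0, 0.0), subgradient = b - a^T x = 9.0
  y^{k+1} = 0.9 + 0.05*9.0 = 1.35
Step 4: y^k = 1.35, reduced costs: (1.3, 3.25)
  x^k = (0.0, 0.0), subgradient = b - a^T x = 9.0
  y^{k+1} = 1.35 + 0.05*9.0 = 1.8
Dual objective at y_4 = 1.8: reduced costs (0.4, 1.0), box minimizer x = (0.0, 0.0)
g(y_4) = b*y + (c1 - a1*y)*x1 + (c2 - a2*y)*x2 = 9*1.8 + 0.4*0.0 + 1.0*0.0 = 16.2 + 0.0 + 0.0 = 16.2


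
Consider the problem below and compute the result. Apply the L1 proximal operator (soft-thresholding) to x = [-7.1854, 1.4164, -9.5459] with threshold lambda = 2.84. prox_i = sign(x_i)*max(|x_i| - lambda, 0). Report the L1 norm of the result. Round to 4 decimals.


Soft-thresholding with lambda = 2.84:
prox(-7.1854) = sign(-7.1854)*max(|-7.1854| - 2.84, 0) = -4.3454
prox(1.4164) = sign(1.4164)*max(|1.4164| - 2.84, 0) = 0.0
prox(-9.5459) = sign(-9.5459)*max(|-9.5459| - 2.84, 0) = -6.7059
prox(x) = [-4.3454, 0.0, -6.7059]
||prox(x)||_1 = 4.3454 + 0.0 + 6.7059 = 11.0513


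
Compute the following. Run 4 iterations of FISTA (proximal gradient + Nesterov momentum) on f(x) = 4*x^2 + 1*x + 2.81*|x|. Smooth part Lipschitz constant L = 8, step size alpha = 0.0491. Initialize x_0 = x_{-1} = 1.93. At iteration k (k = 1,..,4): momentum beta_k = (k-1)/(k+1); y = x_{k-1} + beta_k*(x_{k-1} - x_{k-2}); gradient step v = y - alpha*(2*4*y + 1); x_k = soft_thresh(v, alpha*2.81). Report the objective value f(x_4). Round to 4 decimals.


FISTA on f(x) = 4*x^2 + 1*x + 2.81*|x|
L = 8, alpha = 0.0491
Iteration 1: beta = 0.0, y = 1.93 + 0.0*(1.93 - 1.93) = 1.93
  grad(y) = 16.44, v = y - alpha*grad = 1.1228
  prox(v) = soft_thresh(1.1228, 0.138) = 0.9848
Iteration 2: beta = 0.3333, y = 0.9848 + 0.3333*(0.9848 - 1.93) = 0.6698
  grad(y) = 6.3581, v = y - alpha*grad = 0.3576
  prox(v) = soft_thresh(0.3576, 0.138) = 0.2196
Iteration 3: beta = 0.5, y = 0.2196 + 0.5*(0.2196 - 0.9848) = -0.163
  grad(y) = -0.304, v = y - alpha*grad = -0.1481
  prox(v) = soft_thresh(-0.1481, 0.138) = -0.0101
Iteration 4: beta = 0.6, y = -0.0101 + 0.6*(-0.0101 - 0.2196) = -0.1479
  grad(y) = -0.1834, v = y - alpha*grad = -0.1389
  prox(v) = soft_thresh(-0.1389, 0.138) = -0.001
f(x_4) = 4*(-0.001)^2 + 1*(-0.001) + 2.81*|-0.001| = 0.0017


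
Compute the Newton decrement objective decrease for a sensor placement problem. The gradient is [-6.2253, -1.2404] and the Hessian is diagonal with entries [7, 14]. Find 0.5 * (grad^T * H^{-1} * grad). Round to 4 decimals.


Step 1: H is diagonal, so H^(-1) * g = [-0.8893, -0.0886].
Step 2: g^T H^(-1) g = sum_i g_i^2 / H_ii
  = (-6.2253)^2/7 + (-1.2404)^2/14
  = 5.5363 + 0.1099 = 5.6462
Step 3: Objective decrease = 0.5 * g^T H^(-1) g = 2.8231


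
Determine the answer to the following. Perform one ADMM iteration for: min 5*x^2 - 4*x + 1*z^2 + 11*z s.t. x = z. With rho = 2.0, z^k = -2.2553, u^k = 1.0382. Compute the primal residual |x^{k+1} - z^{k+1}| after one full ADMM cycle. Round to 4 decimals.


ADMM iteration with rho = 2.0, z^k = -2.2553, u^k = 1.0382
Step 1: x-update.
Minimize 5*x^2 - 4*x + (2.0/2)*(x + 2.2553 + 1.0382)^2
FOC: (2*5 + 2.0)*x = 4 + 2.0*(-2.2553 - 1.0382)
x^{k+1} = -0.2156
Step 2: z-update.
Minimize 1*z^2 + 11*z + (2.0/2)*(-0.2156 - z + 1.0382)^2
FOC: (2*1 + 2.0)*z = -11 + 2.0*(-0.2156 + 1.0382)
z^{k+1} = -2.3387
Step 3: u-update.
u^{k+1} = 1.0382 - 0.2156 + 2.3387 = 3.1613
Step 4: Primal residual = |-0.2156 + 2.3387| = 2.1231


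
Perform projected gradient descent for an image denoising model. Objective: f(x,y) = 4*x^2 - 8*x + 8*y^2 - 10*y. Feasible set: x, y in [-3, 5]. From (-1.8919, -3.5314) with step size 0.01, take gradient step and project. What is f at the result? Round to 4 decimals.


Step 1: Compute gradient at (-1.8919, -3.5314).
grad_x = 2*4*-1.8919 - 8 = -23.1352
grad_y = 2*8*-3.5314 - 10 = -66.5024
Step 2: Gradient step.
x_raw = -1.8919 - 0.01*-23.1352 = -1.6605
y_raw = -3.5314 - 0.01*-66.5024 = -2.8664
Step 3: Project onto [-3, 5].
x_proj = clip(-1.6605) = -1.6605
y_proj = clip(-2.8664) = -2.8664
Step 4: Evaluate f.
f(-1.6605, -2.8664) = 118.7067


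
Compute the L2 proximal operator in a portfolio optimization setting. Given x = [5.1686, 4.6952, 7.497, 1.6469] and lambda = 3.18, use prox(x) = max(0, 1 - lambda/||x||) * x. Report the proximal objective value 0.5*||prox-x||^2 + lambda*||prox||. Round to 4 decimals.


Step 1: Compute ||x||.
||x|| = 10.3767
Step 2: Compute scaling factor.
scale = max(0, 1 - 3.18/10.3767) = 0.6935
Step 3: prox(x) = [3.5847, 3.2563, 5.1995, 1.1422]
||prox(x)|| = 7.1967
Step 4: Proximal objective.
0.5*||prox-x||^2 = 5.0562
lambda*||prox|| = 22.8855
Total = 27.9418


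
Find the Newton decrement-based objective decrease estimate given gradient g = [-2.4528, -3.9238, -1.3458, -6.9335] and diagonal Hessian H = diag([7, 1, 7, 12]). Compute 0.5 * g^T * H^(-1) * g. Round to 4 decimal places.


Step 1: H is diagonal, so H^(-1) * g = [-0.3504, -3.9238, -0.1923, -0.5778].
Step 2: g^T H^(-1) g = sum_i g_i^2 / H_ii
  = (-2.4528)^2/7 + (-3.9238)^2/1 + (-1.3458)^2/7 + (-6.9335)^2/12
  = 0.8595 + 15.3962 + 0.2587 + 4.0061 = 20.5205
Step 3: Objective decrease = 0.5 * g^T H^(-1) g = 10.2603


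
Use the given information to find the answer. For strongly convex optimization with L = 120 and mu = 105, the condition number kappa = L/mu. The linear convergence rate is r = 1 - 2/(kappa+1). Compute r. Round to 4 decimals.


Step 1: Compute the condition number.
kappa = L/mu = 120/105 = 1.1429
Step 2: Compute the convergence rate.
r = 1 - 2/(kappa + 1) = 1 - 2*mu/(L + mu) = (L - mu)/(L + mu) = 15/225 = 0.0667


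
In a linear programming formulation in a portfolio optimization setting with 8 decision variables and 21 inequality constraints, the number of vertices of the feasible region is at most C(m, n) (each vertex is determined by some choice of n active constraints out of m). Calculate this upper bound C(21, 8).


Each vertex corresponds to some choice of n active constraints out of m, so the number of vertices is at most C(m, n) = m! / (n!(m-n)!).
m = 21, n = 8
Numerator: 21 * 20 * 19 * 18 * 17 * 16 * 15 * 14
Denominator: 8! = 40320
C(21, 8) = 203490


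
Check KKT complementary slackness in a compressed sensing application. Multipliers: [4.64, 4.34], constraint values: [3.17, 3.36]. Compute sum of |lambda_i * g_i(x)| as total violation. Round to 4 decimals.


KKT complementary slackness check:
lambda_1 * g_1 = 4.64 * 3.17 = 14.7088
lambda_2 * g_2 = 4.34 * 3.36 = 14.5824
Total violation = 14.7088 + 14.5824 = 29.2912


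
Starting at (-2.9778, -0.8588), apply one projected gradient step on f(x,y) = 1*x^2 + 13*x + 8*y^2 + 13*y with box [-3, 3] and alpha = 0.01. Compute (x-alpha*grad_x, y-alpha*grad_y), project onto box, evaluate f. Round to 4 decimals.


Step 1: Compute gradient at (-2.9778, -0.8588).
grad_x = 2*1*-2.9778 + 13 = 7.0444
grad_y = 2*8*-0.8588 + 13 = -0.7408
Step 2: Gradient step.
x_raw = -2.9778 - 0.01*7.0444 = -3.0482
y_raw = -0.8588 - 0.01*-0.7408 = -0.8514
Step 3: Project onto [-3, 3].
x_proj = clip(-3.0482) = -3.0
y_proj = clip(-0.8514) = -0.8514
Step 4: Evaluate f.
f(-3.0, -0.8514) = -35.2691


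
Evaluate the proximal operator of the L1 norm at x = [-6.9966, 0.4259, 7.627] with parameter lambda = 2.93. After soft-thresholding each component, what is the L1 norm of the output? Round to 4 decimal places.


Soft-thresholding with lambda = 2.93:
prox(-6.9966) = sign(-6.9966)*max(|-6.9966| - 2.93, 0) = -4.0666
prox(0.4259) = sign(0.4259)*max(|0.4259| - 2.93, 0) = 0.0
prox(7.627) = sign(7.627)*max(|7.627| - 2.93, 0) = 4.697
prox(x) = [-4.0666, 0.0, 4.697]
||prox(x)||_1 = 4.0666 + 0.0 + 4.697 = 8.7636


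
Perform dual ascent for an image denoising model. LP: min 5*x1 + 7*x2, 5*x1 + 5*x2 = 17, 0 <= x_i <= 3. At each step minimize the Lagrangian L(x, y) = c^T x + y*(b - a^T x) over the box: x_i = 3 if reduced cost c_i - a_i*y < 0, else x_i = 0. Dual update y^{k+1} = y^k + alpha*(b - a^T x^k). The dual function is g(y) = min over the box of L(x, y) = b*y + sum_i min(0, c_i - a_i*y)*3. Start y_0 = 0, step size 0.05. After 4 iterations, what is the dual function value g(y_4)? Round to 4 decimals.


Dual ascent for LP: min 5*x1 + 7*x2, 5*x1 + 5*x2 = 17, 0 <= x_i <= 3
Step 1: y^k = 0.0, reduced costs: (5.0, 7.0)
  x^k = (0.0, 0.0), subgradient = b - a^T x = 17.0
  y^{k+1} = 0.0 + 0.05*17.0 = 0.85
Step 2: y^k = 0.85, reduced costs: (0.75, 2.75)
  x^k = (0.0, 0.0), subgradient = b - a^T x = 17.0
  y^{k+1} = 0.85 + 0.05*17.0 = 1.7
Step 3: y^k = 1.7, reduced costs: (-3.5, -1.5)
  x^k = (3.0, 3.0), subgradient = b - a^T x = -13.0
  y^{k+1} = 1.7 + 0.05*-13.0 = 1.05
Step 4: y^k = 1.05, reduced costs: (-0.25, 1.75)
  x^k = (3.0, 0.0), subgradient = b - a^T x = 2.0
  y^{k+1} = 1.05 + 0.05*2.0 = 1.15
Dual objective at y_4 = 1.15: reduced costs (-0.75, 1.25), box minimizer x = (3.0, 0.0)
g(y_4) = b*y + (c1 - a1*y)*x1 + (c2 - a2*y)*x2 = 17*1.15 + (-0.75)*3.0 + 1.25*0.0 = 19.55 - 2.25 + 0.0 = 17.3


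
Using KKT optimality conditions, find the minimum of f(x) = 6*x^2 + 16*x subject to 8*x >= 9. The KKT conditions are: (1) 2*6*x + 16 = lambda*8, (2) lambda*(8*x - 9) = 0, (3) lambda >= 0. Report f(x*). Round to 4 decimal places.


Step 1: Try lambda = 0 (constraint inactive).
x_unc = -16/(2*6) = -1.3333
Check: 8*-1.3333 = -10.6664 < 9 -- violated!
Step 2: Constraint must be active: 8*x = 9
x* = 9/8 = 1.125
lambda = (2*6*1.125 + 16)/8 = 3.6875
Step 3: Compute optimal value.
f(x*) = 6*1.125^2 + 16*1.125 = 25.5938


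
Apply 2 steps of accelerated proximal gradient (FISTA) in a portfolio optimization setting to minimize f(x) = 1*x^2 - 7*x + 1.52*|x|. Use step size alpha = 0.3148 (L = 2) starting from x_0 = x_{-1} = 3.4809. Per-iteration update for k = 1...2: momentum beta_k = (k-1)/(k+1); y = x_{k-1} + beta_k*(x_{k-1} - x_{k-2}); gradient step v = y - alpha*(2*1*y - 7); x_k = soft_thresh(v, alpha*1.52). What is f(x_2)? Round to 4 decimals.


FISTA on f(x) = 1*x^2 - 7*x + 1.52*|x|
L = 2, alpha = 0.3148
Iteration 1: beta = 0.0, y = 3.4809 + 0.0*(3.4809 - 3.4809) = 3.4809
  grad(y) = -0.0382, v = y - alpha*grad = 3.4929
  prox(v) = soft_thresh(3.4929, 0.4785) = 3.0144
Iteration 2: beta = 0.3333, y = 3.0144 + 0.3333*(3.0144 - 3.4809) = 2.8589
  grad(y) = -1.2821, v = y - alpha*grad = 3.2626
  prox(v) = soft_thresh(3.2626, 0.4785) = 2.7841
f(x_2) = 1*2.7841^2 - 7*2.7841 + 1.52*|2.7841| = -7.5057


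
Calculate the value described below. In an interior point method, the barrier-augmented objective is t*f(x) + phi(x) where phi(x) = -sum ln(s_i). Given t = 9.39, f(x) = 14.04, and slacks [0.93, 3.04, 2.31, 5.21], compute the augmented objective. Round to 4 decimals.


Step 1: Compute log-barrier.
ln values: [-0.0726, 1.1119, 0.8372, 1.6506]
phi = -(-0.0726 + 1.1119 + 0.8372 + 1.6506) = -3.5271
Step 2: Compute augmented objective.
t*f(x) = 9.39*14.04 = 131.8356
Total = 131.8356 - 3.5271 = 128.3085


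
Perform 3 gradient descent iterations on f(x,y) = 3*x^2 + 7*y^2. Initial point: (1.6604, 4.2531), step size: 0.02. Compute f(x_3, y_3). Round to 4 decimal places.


Gradient descent on f(x,y) = 3*x^2 + 7*y^2.
Starting point: (1.6604, 4.2531), alpha = 0.02
Step 1: grad_x = 2*3*1.6604 = 9.9624, grad_y = 2*7*4.2531 = 59.5434
  x_1 = 1.6604 - 0.02*9.9624 = 1.4612
  y_1 = 4.2531 - 0.02*59.5434 = 3.0622
Step 2: grad_x = 2*3*1.4612 = 8.7669, grad_y = 2*7*3.0622 = 42.8712
  x_2 = 1.4612 - 0.02*8.7669 = 1.2858
  y_2 = 3.0622 - 0.02*42.8712 = 2.2048
Step 3: grad_x = 2*3*1.2858 = 7.7149, grad_y = 2*7*2.2048 = 30.8673
  x_3 = 1.2858 - 0.02*7.7149 = 1.1315
  y_3 = 2.2048 - 0.02*30.8673 = 1.5875
f(1.1315, 1.5875) = 3*1.1315^2 + 7*1.5875^2 = 21.4812


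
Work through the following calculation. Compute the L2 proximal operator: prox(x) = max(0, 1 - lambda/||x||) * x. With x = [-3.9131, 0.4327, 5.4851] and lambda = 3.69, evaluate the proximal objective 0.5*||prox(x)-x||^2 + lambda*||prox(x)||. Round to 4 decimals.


Step 1: Compute ||x||.
||x|| = 6.7517
Step 2: Compute scaling factor.
scale = max(0, 1 - 3.69/6.7517) = 0.4535
Step 3: prox(x) = [-1.7745, 0.1962, 2.4873]
||prox(x)|| = 3.0617
Step 4: Proximal objective.
0.5*||prox-x||^2 = 6.8081
lambda*||prox|| = 11.2977
Total = 18.1058


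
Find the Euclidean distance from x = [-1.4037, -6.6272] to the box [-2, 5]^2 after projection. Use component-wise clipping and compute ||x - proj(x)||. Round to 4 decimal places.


Project each component onto [-2, 5].
clip(-1.4037) = -1.4037, clip(-6.6272) = -2.0
Projection = [-1.4037, -2.0]
Squared diffs: [0.0, 21.411]
Distance = sqrt(21.411) = 4.6272


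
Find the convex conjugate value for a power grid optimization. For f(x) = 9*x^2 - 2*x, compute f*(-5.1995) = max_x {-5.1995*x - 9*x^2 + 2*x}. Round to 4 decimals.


f*(y) = sup_x {y*x - a*x^2 - b*x} = sup_x {(y-b)*x - a*x^2}
FOC: (y - b) - 2a*x = 0 => x* = (y - b)/(2a)
x* = (-5.1995 + 2)/(2*9) = -0.1778
f*(-5.1995) = (y-b)^2/(4a) = (-5.1995 + 2)^2/(4*9)
= 10.2368/36 = 0.2844


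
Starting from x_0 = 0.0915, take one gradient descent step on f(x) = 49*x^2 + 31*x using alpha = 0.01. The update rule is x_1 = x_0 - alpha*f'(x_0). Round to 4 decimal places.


We compute the gradient at x_0 and apply the update.
f'(x) = 98*x + 31
f'(0.0915) = 98*0.0915 + 31 = 39.967
x_1 = 0.0915 - 0.01*39.967 = -0.3082


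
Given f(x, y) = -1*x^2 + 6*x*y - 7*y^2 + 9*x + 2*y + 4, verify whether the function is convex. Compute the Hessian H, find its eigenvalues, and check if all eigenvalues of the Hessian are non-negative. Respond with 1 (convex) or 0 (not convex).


The Hessian of f(x,y) = -1*x^2 + 6*x*y - 7*y^2 + 9*x + 2*y + 4 is:
H = [[-2, 6], [6, -14]]
Trace = -2 - 14 = -16
Determinant = -2*-14 - (6)^2 = -8
Discriminant = (-16)^2 - 4*-8 = 288.0
Eigenvalues: lambda_1 = -16.4853, lambda_2 = 0.4853
The function is not convex.

0


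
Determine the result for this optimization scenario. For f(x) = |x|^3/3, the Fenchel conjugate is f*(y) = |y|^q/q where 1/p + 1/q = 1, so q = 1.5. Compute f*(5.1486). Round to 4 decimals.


The conjugate exponent q satisfies 1/p + 1/q = 1.
p = 3, so q = 3/(3 - 1) = 1.5
|y|^q = 5.1486^1.5 = 11.6824
f*(5.1486) = 11.6824 / 1.5 = 7.7883


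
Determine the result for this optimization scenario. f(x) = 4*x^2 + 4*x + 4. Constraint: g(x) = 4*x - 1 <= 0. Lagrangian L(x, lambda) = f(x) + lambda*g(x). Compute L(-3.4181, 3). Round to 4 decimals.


Step 1: Evaluate f(x).
f(-3.4181) = 4*(-3.4181)^2 + 4*(-3.4181) + 4 = 37.0612
Step 2: Evaluate g(x).
g(-3.4181) = 4*-3.4181 - 1 = -14.6724
Step 3: Compute Lagrangian.
L = 37.0612 + 3*-14.6724 = -6.956


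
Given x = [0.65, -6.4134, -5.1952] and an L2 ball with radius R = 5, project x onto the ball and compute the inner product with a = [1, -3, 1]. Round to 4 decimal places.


Step 1: Compute ||x|| (intermediates to 6 decimals).
||x|| = sqrt(0.65^2 + (-6.4134)^2 + (-5.1952)^2) = 8.279149
Step 2: Project.
Since ||x|| > R, scale = R/||x|| = 5/8.279149 = 0.603927, proj(x) = scale * x
proj(x) = [0.392553, -3.873225, -3.137522]
Step 3: Dot product.
a^T * proj(x) = 1*0.392553 - 3*(-3.873225) + 1*(-3.137522) = 8.8747


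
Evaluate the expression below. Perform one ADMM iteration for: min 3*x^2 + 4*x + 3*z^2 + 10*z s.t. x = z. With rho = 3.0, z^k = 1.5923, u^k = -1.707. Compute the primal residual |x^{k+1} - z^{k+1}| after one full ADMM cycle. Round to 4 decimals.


ADMM iteration with rho = 3.0, z^k = 1.5923, u^k = -1.707
Step 1: x-update.
Minimize 3*x^2 + 4*x + (3.0/2)*(x - 1.5923 - 1.707)^2
FOC: (2*3 + 3.0)*x = -4 + 3.0*(1.5923 + 1.707)
x^{k+1} = 0.6553
Step 2: z-update.
Minimize 3*z^2 + 10*z + (3.0/2)*(0.6553 - z - 1.707)^2
FOC: (2*3 + 3.0)*z = -10 + 3.0*(0.6553 - 1.707)
z^{k+1} = -1.4617
Step 3: u-update.
u^{k+1} = -1.707 + 0.6553 + 1.4617 = 0.41
Step 4: Primal residual = |0.6553 + 1.4617| = 2.117


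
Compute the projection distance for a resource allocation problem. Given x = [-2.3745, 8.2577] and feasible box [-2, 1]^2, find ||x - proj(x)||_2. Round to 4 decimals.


Project each component onto [-2, 1].
clip(-2.3745) = -2.0, clip(8.2577) = 1.0
Projection = [-2.0, 1.0]
Squared diffs: [0.1403, 52.6742]
Distance = sqrt(52.8145) = 7.2674


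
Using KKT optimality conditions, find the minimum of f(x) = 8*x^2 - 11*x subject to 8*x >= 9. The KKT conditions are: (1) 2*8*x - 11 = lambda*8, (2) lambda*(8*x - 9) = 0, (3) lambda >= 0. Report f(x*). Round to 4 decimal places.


Step 1: Try lambda = 0 (constraint inactive).
x_unc = 11/(2*8) = 0.6875
Check: 8*0.6875 = 5.5 < 9 -- violated!
Step 2: Constraint must be active: 8*x = 9
x* = 9/8 = 1.125
lambda = (2*8*1.125 - 11)/8 = 0.875
Step 3: Compute optimal value.
f(x*) = 8*1.125^2 - 11*1.125 = -2.25


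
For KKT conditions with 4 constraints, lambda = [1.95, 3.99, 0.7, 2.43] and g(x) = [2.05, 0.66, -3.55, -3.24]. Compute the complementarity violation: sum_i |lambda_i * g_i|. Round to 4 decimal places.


KKT complementary slackness check:
lambda_1 * g_1 = 1.95 * 2.05 = 3.9975
lambda_2 * g_2 = 3.99 * 0.66 = 2.6334
lambda_3 * g_3 = 0.7 * -3.55 = -2.485
lambda_4 * g_4 = 2.43 * -3.24 = -7.8732
Total violation = 3.9975 + 2.6334 + 2.485 + 7.8732 = 16.9891


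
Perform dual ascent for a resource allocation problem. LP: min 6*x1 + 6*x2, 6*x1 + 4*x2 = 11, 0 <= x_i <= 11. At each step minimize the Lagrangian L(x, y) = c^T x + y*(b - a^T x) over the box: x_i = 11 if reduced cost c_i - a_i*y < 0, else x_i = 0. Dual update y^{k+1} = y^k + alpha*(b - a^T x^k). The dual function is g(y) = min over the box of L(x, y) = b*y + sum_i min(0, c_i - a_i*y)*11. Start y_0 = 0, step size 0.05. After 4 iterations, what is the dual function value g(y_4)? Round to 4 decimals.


Dual ascent for LP: min 6*x1 + 6*x2, 6*x1 + 4*x2 = 11, 0 <= x_i <= 11
Step 1: y^k = 0.0, reduced costs: (6.0, 6.0)
  x^k = (0.0, 0.0), subgradient = b - a^T x = 11.0
  y^{k+1} = 0.0 + 0.05*11.0 = 0.55
Step 2: y^k = 0.55, reduced costs: (2.7, 3.8)
  x^k = (0.0, 0.0), subgradient = b - a^T x = 11.0
  y^{k+1} = 0.55 + 0.05*11.0 = 1.1
Step 3: y^k = 1.1, reduced costs: (-0.6, 1.6)
  x^k = (11.0, 0.0), subgradient = b - a^T x = -55.0
  y^{k+1} = 1.1 + 0.05*-55.0 = -1.65
Step 4: y^k = -1.65, reduced costs: (15.9, 12.6)
  x^k = (0.0, 0.0), subgradient = b - a^T x = 11.0
  y^{k+1} = -1.65 + 0.05*11.0 = -1.1
Dual objective at y_4 = -1.1: reduced costs (12.6, 10.4), box minimizer x = (0.0, 0.0)
g(y_4) = b*y + (c1 - a1*y)*x1 + (c2 - a2*y)*x2 = 11*(-1.1) + 12.6*0.0 + 10.4*0.0 = -12.1 + 0.0 + 0.0 = -12.1


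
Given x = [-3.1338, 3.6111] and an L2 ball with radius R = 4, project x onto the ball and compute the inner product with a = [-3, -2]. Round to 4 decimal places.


Step 1: Compute ||x|| (intermediates to 6 decimals).
||x|| = sqrt((-3.1338)^2 + 3.6111^2) = 4.781291
Step 2: Project.
Since ||x|| > R, scale = R/||x|| = 4/4.781291 = 0.836594, proj(x) = scale * x
proj(x) = [-2.621718, 3.021025]
Step 3: Dot product.
a^T * proj(x) = -3*(-2.621718) - 2*3.021025 = 1.8231


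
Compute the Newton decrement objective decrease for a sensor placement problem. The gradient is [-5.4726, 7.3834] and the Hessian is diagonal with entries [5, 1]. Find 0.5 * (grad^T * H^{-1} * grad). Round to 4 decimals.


Step 1: H is diagonal, so H^(-1) * g = [-1.0945, 7.3834].
Step 2: g^T H^(-1) g = sum_i g_i^2 / H_ii
  = (-5.4726)^2/5 + (7.3834)^2/1
  = 5.9899 + 54.5146 = 60.5045
Step 3: Objective decrease = 0.5 * g^T H^(-1) g = 30.2522


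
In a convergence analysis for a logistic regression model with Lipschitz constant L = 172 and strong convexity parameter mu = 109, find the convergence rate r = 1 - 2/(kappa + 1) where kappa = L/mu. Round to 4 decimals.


Step 1: Compute the condition number.
kappa = L/mu = 172/109 = 1.578
Step 2: Compute the convergence rate.
r = 1 - 2/(kappa + 1) = 1 - 2*mu/(L + mu) = (L - mu)/(L + mu) = 63/281 = 0.2242


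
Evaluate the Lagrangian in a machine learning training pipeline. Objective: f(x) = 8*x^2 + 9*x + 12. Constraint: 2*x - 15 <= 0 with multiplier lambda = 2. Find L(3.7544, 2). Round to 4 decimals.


Step 1: Evaluate f(x).
f(3.7544) = 8*3.7544^2 + 9*3.7544 + 12 = 158.5538
Step 2: Evaluate g(x).
g(3.7544) = 2*3.7544 - 15 = -7.4912
Step 3: Compute Lagrangian.
L = 158.5538 + 2*-7.4912 = 143.5714


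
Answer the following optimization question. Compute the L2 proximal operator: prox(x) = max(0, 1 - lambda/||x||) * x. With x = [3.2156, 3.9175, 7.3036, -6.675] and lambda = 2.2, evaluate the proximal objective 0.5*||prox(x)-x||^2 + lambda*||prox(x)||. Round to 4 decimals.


Step 1: Compute ||x||.
||x|| = 11.1169
Step 2: Compute scaling factor.
scale = max(0, 1 - 2.2/11.1169) = 0.8021
Step 3: prox(x) = [2.5792, 3.1422, 5.8582, -5.354]
||prox(x)|| = 8.9169
Step 4: Proximal objective.
0.5*||prox-x||^2 = 2.42
lambda*||prox|| = 19.6172
Total = 22.0371


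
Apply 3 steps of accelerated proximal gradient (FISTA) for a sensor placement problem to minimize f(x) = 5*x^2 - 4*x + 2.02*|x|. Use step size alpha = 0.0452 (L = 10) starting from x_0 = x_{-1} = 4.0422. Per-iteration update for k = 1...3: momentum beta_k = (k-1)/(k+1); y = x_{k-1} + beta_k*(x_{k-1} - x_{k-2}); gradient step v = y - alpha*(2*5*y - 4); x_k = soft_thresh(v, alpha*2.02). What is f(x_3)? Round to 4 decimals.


FISTA on f(x) = 5*x^2 - 4*x + 2.02*|x|
L = 10, alpha = 0.0452
Iteration 1: beta = 0.0, y = 4.0422 + 0.0*(4.0422 - 4.0422) = 4.0422
  grad(y) = 36.422, v = y - alpha*grad = 2.3959
  prox(v) = soft_thresh(2.3959, 0.0913) = 2.3046
Iteration 2: beta = 0.3333, y = 2.3046 + 0.3333*(2.3046 - 4.0422) = 1.7254
  grad(y) = 13.2543, v = y - alpha*grad = 1.1263
  prox(v) = soft_thresh(1.1263, 0.0913) = 1.035
Iteration 3: beta = 0.5, y = 1.035 + 0.5*(1.035 - 2.3046) = 0.4002
  grad(y) = 0.0024, v = y - alpha*grad = 0.4001
  prox(v) = soft_thresh(0.4001, 0.0913) = 0.3088
f(x_3) = 5*0.3088^2 - 4*0.3088 + 2.02*|0.3088| = -0.1346


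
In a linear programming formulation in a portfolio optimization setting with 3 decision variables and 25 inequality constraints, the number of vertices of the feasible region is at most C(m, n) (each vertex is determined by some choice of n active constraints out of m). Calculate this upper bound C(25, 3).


Each vertex corresponds to some choice of n active constraints out of m, so the number of vertices is at most C(m, n) = m! / (n!(m-n)!).
m = 25, n = 3
Numerator: 25 * 24 * 23
Denominator: 3! = 6
C(25, 3) = 2300
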